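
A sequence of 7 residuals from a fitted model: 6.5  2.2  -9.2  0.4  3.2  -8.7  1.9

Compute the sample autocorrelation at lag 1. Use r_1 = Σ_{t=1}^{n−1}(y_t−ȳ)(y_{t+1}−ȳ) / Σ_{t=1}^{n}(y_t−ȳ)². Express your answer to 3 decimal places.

Mean ȳ = (6.5 + 2.2 − 9.2 + 0.4 + 3.2 − 8.7 + 1.9)/7 = -0.5286
Deviations from mean: 7.0286, 2.7286, -8.6714, 0.9286, 3.7286, -8.1714, 2.4286
Σ(y_t−ȳ)(y_{t+1}−ȳ) = (19.1780) + (-23.6606) + (-8.0520) + (3.4622) + (-30.4678) + (-19.8449) = -59.3851
Denominator Σ(y_t−ȳ)² = 219.4743
r_1 = -59.3851 / 219.4743 = -0.271

-0.271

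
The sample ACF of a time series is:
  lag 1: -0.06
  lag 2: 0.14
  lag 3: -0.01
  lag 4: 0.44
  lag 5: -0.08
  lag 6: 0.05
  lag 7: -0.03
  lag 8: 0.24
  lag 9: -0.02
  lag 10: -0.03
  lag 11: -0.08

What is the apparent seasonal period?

4

The largest autocorrelation is r_4 = 0.44, with a weaker echo at lag 8 (0.24); the remaining lags stay at or below 0.14.
The dominant spike at lag 4 indicates a seasonal period of 4.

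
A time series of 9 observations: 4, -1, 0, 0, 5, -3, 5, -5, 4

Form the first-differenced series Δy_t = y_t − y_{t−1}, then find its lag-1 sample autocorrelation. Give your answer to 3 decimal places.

-0.775

First differences Δy: -5, 1, 0, 5, -8, 8, -10, 9
Mean of differences = 0.0000
Numerator Σ(Δy_t−Δȳ)(Δy_{t+1}−Δȳ) = -279.0000
Denominator Σ(Δy_t−Δȳ)² = 360.0000
r_1(Δy) = -279.0000 / 360.0000 = -0.775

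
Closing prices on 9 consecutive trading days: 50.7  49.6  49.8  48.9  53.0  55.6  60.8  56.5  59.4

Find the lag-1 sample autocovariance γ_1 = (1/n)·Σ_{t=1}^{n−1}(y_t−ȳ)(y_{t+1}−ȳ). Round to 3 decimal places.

Mean ȳ = (50.7 + 49.6 + 49.8 + 48.9 + 53.0 + 55.6 + 60.8 + 56.5 + 59.4)/9 = 53.8111
Σ_{t=1}^{8}(y_t−ȳ)(y_{t+1}−ȳ) = 98.5465
γ_1 = 98.5465 / 9 = 10.950

10.950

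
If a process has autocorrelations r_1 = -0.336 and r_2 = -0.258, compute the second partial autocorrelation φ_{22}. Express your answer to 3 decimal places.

-0.418

φ_{22} = (r_2 − r_1²) / (1 − r_1²)
r_1² = (-0.336)² = 0.112896
Numerator = -0.258 − 0.1129 = -0.3709; denominator = 1 − 0.1129 = 0.8871
φ_{22} = -0.3709 / 0.8871 = -0.418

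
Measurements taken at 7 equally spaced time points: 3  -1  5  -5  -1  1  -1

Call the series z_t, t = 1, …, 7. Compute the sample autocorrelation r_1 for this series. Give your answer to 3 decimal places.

-0.475

Mean z̄ = (3 − 1 + 5 − 5 − 1 + 1 − 1)/7 = 0.1429
Deviations from mean: 2.8571, -1.1429, 4.8571, -5.1429, -1.1429, 0.8571, -1.1429
Numerator Σ_{t=1}^{6}(z_t−z̄)(z_{t+1}−z̄) = -29.8776
Denominator Σ(z_t−z̄)² = 62.8571
r_1 = -29.8776 / 62.8571 = -0.475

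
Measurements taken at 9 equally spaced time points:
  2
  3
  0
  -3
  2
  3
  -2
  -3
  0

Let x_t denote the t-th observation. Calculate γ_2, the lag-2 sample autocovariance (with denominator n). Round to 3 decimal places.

Mean x̄ = (2 + 3 + 0 − 3 + 2 + 3 − 2 − 3 + 0)/9 = 0.2222
Σ_{t=1}^{7}(x_t−x̄)(x_{t+2}−x̄) = -31.0988
γ_2 = -31.0988 / 9 = -3.455

-3.455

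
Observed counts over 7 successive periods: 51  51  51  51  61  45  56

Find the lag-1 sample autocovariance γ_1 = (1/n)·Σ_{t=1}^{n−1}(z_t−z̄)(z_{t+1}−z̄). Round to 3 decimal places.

-13.828

Mean z̄ = (51 + 51 + 51 + 51 + 61 + 45 + 56)/7 = 52.2857
Deviations: -1.2857, -1.2857, -1.2857, -1.2857, 8.7143, -7.2857, 3.7143
Σ_{t=1}^{6}(z_t−z̄)(z_{t+1}−z̄) = -96.7959
γ_1 = -96.7959 / 7 = -13.828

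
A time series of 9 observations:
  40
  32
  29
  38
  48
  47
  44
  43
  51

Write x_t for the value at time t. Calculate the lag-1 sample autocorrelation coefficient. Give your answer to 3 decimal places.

Mean x̄ = (40 + 32 + 29 + 38 + 48 + 47 + 44 + 43 + 51)/9 = 41.3333
Numerator Σ_{t=1}^{8}(x_t−x̄)(x_{t+1}−x̄) = 219.8889
Denominator Σ(x_t−x̄)² = 432.0000
r_1 = 219.8889 / 432.0000 = 0.509

0.509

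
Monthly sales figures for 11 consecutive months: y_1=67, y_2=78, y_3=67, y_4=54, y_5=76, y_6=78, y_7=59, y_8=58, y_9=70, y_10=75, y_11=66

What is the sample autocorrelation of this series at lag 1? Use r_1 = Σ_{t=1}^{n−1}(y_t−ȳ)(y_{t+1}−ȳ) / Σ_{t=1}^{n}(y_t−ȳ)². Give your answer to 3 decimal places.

-0.083

Mean ȳ = (67 + 78 + 67 + 54 + 76 + 78 + 59 + 58 + 70 + 75 + 66)/11 = 68.0000
Numerator Σ_{t=1}^{10}(y_t−ȳ)(y_{t+1}−ȳ) = -58.0000
Denominator Σ(y_t−ȳ)² = 700.0000
r_1 = -58.0000 / 700.0000 = -0.083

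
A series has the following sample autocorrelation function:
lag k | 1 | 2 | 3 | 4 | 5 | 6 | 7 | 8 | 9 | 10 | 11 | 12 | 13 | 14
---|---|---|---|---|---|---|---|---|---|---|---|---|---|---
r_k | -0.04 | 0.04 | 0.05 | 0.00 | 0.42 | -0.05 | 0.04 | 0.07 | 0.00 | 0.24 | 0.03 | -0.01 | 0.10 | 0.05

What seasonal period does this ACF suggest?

The largest autocorrelation is r_5 = 0.42, with a weaker echo at lag 10 (0.24); the remaining lags stay at or below 0.10.
The dominant spike at lag 5 indicates a seasonal period of 5.

5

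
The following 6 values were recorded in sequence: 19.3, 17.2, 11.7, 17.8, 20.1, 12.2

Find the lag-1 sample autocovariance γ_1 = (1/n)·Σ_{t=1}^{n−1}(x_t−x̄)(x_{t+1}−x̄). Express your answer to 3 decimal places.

-3.060

Mean x̄ = (19.3 + 17.2 + 11.7 + 17.8 + 20.1 + 12.2)/6 = 16.3833
Σ_{t=1}^{5}(x_t−x̄)(x_{t+1}−x̄) = -18.3603
γ_1 = -18.3603 / 6 = -3.060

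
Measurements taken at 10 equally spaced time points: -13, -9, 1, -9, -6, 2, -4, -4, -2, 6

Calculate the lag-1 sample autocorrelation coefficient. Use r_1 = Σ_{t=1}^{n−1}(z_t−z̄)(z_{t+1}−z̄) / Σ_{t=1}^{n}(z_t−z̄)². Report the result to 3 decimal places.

Mean z̄ = (-13 − 9 + 1 − 9 − 6 + 2 − 4 − 4 − 2 + 6)/10 = -3.8000
Numerator Σ_{t=1}^{9}(z_t−z̄)(z_{t+1}−z̄) = 12.7600
Denominator Σ(z_t−z̄)² = 299.6000
r_1 = 12.7600 / 299.6000 = 0.043

0.043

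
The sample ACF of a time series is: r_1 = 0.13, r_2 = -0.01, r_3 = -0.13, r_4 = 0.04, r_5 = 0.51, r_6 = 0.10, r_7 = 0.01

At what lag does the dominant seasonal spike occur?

The largest autocorrelation is r_5 = 0.51; the remaining lags stay at or below 0.13.
The dominant spike at lag 5 indicates a seasonal period of 5.

5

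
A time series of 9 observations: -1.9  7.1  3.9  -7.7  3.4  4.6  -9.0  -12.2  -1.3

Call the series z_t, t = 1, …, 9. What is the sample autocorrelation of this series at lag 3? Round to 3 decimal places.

Mean z̄ = (-1.9 + 7.1 + 3.9 − 7.7 + 3.4 + 4.6 − 9.0 − 12.2 − 1.3)/9 = -1.4556
Σ(z_t−z̄)(z_{t+3}−z̄) = (2.7753) + (41.5420) + (32.4309) + (47.1109) + (-52.1702) + (0.9420) = 72.6307
Denominator Σ(z_t−z̄)² = 373.7022
r_3 = 72.6307 / 373.7022 = 0.194

0.194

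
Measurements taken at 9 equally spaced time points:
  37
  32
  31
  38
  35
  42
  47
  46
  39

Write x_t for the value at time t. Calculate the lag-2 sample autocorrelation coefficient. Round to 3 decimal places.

0.156

Mean x̄ = (37 + 32 + 31 + 38 + 35 + 42 + 47 + 46 + 39)/9 = 38.5556
Numerator Σ_{t=1}^{7}(x_t−x̄)(x_{t+2}−x̄) = 39.7160
Denominator Σ(x_t−x̄)² = 254.2222
r_2 = 39.7160 / 254.2222 = 0.156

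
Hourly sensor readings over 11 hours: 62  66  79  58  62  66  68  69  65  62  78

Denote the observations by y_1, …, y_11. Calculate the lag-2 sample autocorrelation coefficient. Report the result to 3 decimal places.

-0.332

Mean ȳ = (62 + 66 + 79 + 58 + 62 + 66 + 68 + 69 + 65 + 62 + 78)/11 = 66.8182
Numerator Σ_{t=1}^{9}(y_t−ȳ)(y_{t+2}−ȳ) = -143.4298
Denominator Σ(y_t−ȳ)² = 431.6364
r_2 = -143.4298 / 431.6364 = -0.332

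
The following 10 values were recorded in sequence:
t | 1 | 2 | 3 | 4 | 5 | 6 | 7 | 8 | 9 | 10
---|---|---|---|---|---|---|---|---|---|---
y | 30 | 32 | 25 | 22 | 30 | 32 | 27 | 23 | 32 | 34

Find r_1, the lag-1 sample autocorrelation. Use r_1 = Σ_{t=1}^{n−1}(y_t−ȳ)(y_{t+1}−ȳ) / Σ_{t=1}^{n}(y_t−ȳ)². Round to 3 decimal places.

Mean ȳ = (30 + 32 + 25 + 22 + 30 + 32 + 27 + 23 + 32 + 34)/10 = 28.7000
Numerator Σ_{t=1}^{9}(y_t−ȳ)(y_{t+1}−ȳ) = 15.2100
Denominator Σ(y_t−ȳ)² = 158.1000
r_1 = 15.2100 / 158.1000 = 0.096

0.096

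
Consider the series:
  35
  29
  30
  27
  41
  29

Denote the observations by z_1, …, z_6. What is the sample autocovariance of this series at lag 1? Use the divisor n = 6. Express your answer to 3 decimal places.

Mean z̄ = (35 + 29 + 30 + 27 + 41 + 29)/6 = 31.8333
Σ_{t=1}^{5}(z_t−z̄)(z_{t+1}−z̄) = -65.1944
γ_1 = -65.1944 / 6 = -10.866

-10.866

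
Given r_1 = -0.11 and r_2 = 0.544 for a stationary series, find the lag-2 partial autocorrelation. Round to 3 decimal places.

0.538

φ_{22} = (r_2 − r_1²) / (1 − r_1²)
r_1² = (-0.11)² = 0.0121
Numerator = 0.544 − 0.0121 = 0.5319; denominator = 1 − 0.0121 = 0.9879
φ_{22} = 0.5319 / 0.9879 = 0.538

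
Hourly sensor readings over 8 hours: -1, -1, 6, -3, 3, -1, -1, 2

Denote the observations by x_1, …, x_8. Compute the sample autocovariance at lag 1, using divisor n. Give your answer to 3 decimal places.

Mean x̄ = (-1 − 1 + 6 − 3 + 3 − 1 − 1 + 2)/8 = 0.5000
Σ_{t=1}^{7}(x_t−x̄)(x_{t+1}−x̄) = -37.7500
γ_1 = -37.7500 / 8 = -4.719

-4.719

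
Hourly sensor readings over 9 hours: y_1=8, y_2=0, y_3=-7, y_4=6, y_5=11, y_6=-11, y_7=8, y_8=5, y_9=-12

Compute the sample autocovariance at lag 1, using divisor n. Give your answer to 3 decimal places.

-24.051

Mean ȳ = (8 + 0 − 7 + 6 + 11 − 11 + 8 + 5 − 12)/9 = 0.8889
Σ_{t=1}^{8}(y_t−ȳ)(y_{t+1}−ȳ) = -216.4568
γ_1 = -216.4568 / 9 = -24.051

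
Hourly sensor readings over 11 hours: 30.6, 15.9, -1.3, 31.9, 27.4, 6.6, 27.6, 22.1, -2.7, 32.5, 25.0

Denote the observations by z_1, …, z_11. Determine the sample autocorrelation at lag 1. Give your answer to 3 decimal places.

-0.340

Mean z̄ = (30.6 + 15.9 − 1.3 + 31.9 + 27.4 + 6.6 + 27.6 + 22.1 − 2.7 + 32.5 + 25.0)/11 = 19.6000
Numerator Σ_{t=1}^{10}(z_t−z̄)(z_{t+1}−z̄) = -583.6600
Denominator Σ(z_t−z̄)² = 1715.7400
r_1 = -583.6600 / 1715.7400 = -0.340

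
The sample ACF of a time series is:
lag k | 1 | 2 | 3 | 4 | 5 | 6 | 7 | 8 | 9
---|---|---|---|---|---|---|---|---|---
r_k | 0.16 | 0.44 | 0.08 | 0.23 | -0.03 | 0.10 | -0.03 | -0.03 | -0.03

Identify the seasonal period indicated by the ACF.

The largest autocorrelation is r_2 = 0.44, with a weaker echo at lag 4 (0.23); the remaining lags stay at or below 0.16.
The dominant spike at lag 2 indicates a seasonal period of 2.

2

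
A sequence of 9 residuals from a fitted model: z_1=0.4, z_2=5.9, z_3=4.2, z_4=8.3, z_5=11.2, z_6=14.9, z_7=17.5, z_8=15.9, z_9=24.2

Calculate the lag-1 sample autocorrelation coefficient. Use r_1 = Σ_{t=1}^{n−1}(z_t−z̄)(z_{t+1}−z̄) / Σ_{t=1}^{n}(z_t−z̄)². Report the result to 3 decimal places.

0.512

Mean z̄ = (0.4 + 5.9 + 4.2 + 8.3 + 11.2 + 14.9 + 17.5 + 15.9 + 24.2)/9 = 11.3889
Numerator Σ_{t=1}^{8}(z_t−z̄)(z_{t+1}−z̄) = 228.7188
Denominator Σ(z_t−z̄)² = 446.2889
r_1 = 228.7188 / 446.2889 = 0.512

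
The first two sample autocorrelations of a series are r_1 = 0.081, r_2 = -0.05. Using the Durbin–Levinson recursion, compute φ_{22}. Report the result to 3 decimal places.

φ_{22} = (r_2 − r_1²) / (1 − r_1²)
r_1² = (0.081)² = 0.006561
Numerator = -0.05 − 0.0066 = -0.0566; denominator = 1 − 0.0066 = 0.9934
φ_{22} = -0.0566 / 0.9934 = -0.057

-0.057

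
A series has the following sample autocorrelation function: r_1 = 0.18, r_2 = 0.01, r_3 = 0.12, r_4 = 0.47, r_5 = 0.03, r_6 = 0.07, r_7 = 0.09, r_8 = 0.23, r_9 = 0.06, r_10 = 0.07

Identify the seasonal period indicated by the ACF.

The largest autocorrelation is r_4 = 0.47, with a weaker echo at lag 8 (0.23); the remaining lags stay at or below 0.18.
The dominant spike at lag 4 indicates a seasonal period of 4.

4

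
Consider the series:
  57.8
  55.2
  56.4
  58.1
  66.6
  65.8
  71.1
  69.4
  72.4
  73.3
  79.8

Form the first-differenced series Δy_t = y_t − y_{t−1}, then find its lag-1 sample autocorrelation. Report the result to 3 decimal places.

First differences Δy: -2.6, 1.2, 1.7, 8.5, -0.8, 5.3, -1.7, 3.0, 0.9, 6.5
Mean of differences = 2.2000
Numerator Σ(Δy_t−Δȳ)(Δy_{t+1}−Δȳ) = -47.8900
Denominator Σ(Δy_t−Δȳ)² = 118.6200
r_1(Δy) = -47.8900 / 118.6200 = -0.404

-0.404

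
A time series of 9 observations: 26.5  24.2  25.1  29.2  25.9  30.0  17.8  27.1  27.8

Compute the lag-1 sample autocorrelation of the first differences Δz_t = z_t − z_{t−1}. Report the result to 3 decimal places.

First differences Δz: -2.3, 0.9, 4.1, -3.3, 4.1, -12.2, 9.3, 0.7
Mean of differences = 0.1625
Numerator Σ(Δz_t−Δz̄)(Δz_{t+1}−Δz̄) = -182.9077
Denominator Σ(Δz_t−Δz̄)² = 286.2188
r_1(Δz) = -182.9077 / 286.2188 = -0.639

-0.639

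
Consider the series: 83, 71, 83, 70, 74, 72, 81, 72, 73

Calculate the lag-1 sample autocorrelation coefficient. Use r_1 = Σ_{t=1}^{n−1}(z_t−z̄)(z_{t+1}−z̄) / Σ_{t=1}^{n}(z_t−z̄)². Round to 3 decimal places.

Mean z̄ = (83 + 71 + 83 + 70 + 74 + 72 + 81 + 72 + 73)/9 = 75.4444
Numerator Σ_{t=1}^{8}(z_t−z̄)(z_{t+1}−z̄) = -125.3086
Denominator Σ(z_t−z̄)² = 226.2222
r_1 = -125.3086 / 226.2222 = -0.554

-0.554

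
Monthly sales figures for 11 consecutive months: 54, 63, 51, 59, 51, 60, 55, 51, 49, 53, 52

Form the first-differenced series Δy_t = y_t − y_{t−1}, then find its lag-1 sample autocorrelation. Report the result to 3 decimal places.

-0.749

First differences Δy: 9, -12, 8, -8, 9, -5, -4, -2, 4, -1
Mean of differences = -0.2000
Numerator Σ(Δy_t−Δȳ)(Δy_{t+1}−Δȳ) = -371.0400
Denominator Σ(Δy_t−Δȳ)² = 495.6000
r_1(Δy) = -371.0400 / 495.6000 = -0.749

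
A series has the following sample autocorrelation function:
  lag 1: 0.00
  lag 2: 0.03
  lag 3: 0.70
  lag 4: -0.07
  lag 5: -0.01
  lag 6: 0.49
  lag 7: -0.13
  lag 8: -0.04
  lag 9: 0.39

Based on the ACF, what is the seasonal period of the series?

3

The largest autocorrelation is r_3 = 0.70, with weaker echoes at lags 6 (0.49) and 9 (0.39); the remaining lags stay at or below 0.03.
The dominant spike at lag 3 indicates a seasonal period of 3.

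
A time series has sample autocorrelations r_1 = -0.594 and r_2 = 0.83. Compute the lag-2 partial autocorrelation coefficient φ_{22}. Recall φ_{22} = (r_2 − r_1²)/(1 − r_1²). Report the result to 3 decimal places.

φ_{22} = (r_2 − r_1²) / (1 − r_1²)
r_1² = (-0.594)² = 0.352836
Numerator = 0.83 − 0.3528 = 0.4772; denominator = 1 − 0.3528 = 0.6472
φ_{22} = 0.4772 / 0.6472 = 0.737

0.737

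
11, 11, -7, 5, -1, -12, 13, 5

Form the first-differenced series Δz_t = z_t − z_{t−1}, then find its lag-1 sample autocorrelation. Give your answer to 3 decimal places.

First differences Δz: 0, -18, 12, -6, -11, 25, -8
Mean of differences = -0.8571
Numerator Σ(Δz_t−Δz̄)(Δz_{t+1}−Δz̄) = -696.0204
Denominator Σ(Δz_t−Δz̄)² = 1308.8571
r_1(Δz) = -696.0204 / 1308.8571 = -0.532

-0.532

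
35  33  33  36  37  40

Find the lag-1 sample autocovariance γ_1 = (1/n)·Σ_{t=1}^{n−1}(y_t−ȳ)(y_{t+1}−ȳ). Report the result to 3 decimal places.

2.370

Mean ȳ = (35 + 33 + 33 + 36 + 37 + 40)/6 = 35.6667
Deviations: -0.6667, -2.6667, -2.6667, 0.3333, 1.3333, 4.3333
Σ_{t=1}^{5}(y_t−ȳ)(y_{t+1}−ȳ) = 14.2222
γ_1 = 14.2222 / 6 = 2.370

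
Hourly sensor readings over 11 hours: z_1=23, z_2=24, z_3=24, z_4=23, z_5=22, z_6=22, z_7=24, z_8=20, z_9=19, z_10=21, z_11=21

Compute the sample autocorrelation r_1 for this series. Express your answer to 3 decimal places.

0.481

Mean z̄ = (23 + 24 + 24 + 23 + 22 + 22 + 24 + 20 + 19 + 21 + 21)/11 = 22.0909
Numerator Σ_{t=1}^{10}(z_t−z̄)(z_{t+1}−z̄) = 13.9008
Denominator Σ(z_t−z̄)² = 28.9091
r_1 = 13.9008 / 28.9091 = 0.481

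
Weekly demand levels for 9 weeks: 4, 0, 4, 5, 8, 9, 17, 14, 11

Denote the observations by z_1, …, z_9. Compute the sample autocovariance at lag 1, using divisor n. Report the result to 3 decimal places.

17.444

Mean z̄ = (4 + 0 + 4 + 5 + 8 + 9 + 17 + 14 + 11)/9 = 8.0000
Σ_{t=1}^{8}(z_t−z̄)(z_{t+1}−z̄) = 157.0000
γ_1 = 157.0000 / 9 = 17.444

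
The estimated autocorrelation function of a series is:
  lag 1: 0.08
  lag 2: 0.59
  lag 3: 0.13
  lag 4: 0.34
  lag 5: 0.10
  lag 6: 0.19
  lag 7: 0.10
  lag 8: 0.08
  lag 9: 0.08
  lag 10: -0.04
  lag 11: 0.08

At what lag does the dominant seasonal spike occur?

The largest autocorrelation is r_2 = 0.59, with weaker echoes at lags 4 (0.34) and 6 (0.19); the remaining lags stay at or below 0.13.
The dominant spike at lag 2 indicates a seasonal period of 2.

2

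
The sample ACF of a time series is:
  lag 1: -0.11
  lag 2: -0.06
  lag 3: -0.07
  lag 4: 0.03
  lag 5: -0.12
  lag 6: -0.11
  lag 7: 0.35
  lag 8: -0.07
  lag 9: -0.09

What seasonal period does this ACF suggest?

The largest autocorrelation is r_7 = 0.35; the remaining lags stay at or below 0.03.
The dominant spike at lag 7 indicates a seasonal period of 7.

7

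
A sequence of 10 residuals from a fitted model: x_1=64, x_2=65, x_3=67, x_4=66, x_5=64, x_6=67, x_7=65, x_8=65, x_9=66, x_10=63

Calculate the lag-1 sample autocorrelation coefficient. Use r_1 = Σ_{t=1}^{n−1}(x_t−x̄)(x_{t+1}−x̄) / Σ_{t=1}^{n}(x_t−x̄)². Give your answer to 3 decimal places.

Mean x̄ = (64 + 65 + 67 + 66 + 64 + 67 + 65 + 65 + 66 + 63)/10 = 65.2000
Numerator Σ_{t=1}^{9}(x_t−x̄)(x_{t+1}−x̄) = -4.0400
Denominator Σ(x_t−x̄)² = 15.6000
r_1 = -4.0400 / 15.6000 = -0.259

-0.259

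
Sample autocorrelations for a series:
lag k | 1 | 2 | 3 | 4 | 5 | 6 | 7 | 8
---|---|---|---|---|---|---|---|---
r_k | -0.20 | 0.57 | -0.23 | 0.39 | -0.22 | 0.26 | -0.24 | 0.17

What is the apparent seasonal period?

2

The largest autocorrelation is r_2 = 0.57, with weaker echoes at lags 4 (0.39), 6 (0.26) and 8 (0.17); the remaining lags stay at or below -0.20.
The dominant spike at lag 2 indicates a seasonal period of 2.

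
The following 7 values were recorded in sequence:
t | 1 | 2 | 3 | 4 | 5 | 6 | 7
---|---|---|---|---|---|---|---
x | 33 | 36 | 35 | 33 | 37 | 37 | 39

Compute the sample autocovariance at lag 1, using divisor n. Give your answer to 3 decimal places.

0.478

Mean x̄ = (33 + 36 + 35 + 33 + 37 + 37 + 39)/7 = 35.7143
Deviations: -2.7143, 0.2857, -0.7143, -2.7143, 1.2857, 1.2857, 3.2857
Σ_{t=1}^{6}(x_t−x̄)(x_{t+1}−x̄) = 3.3469
γ_1 = 3.3469 / 7 = 0.478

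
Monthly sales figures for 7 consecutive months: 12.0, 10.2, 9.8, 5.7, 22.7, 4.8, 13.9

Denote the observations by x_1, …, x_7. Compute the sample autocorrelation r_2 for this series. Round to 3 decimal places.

Mean x̄ = (12.0 + 10.2 + 9.8 + 5.7 + 22.7 + 4.8 + 13.9)/7 = 11.3000
Deviations from mean: 0.7000, -1.1000, -1.5000, -5.6000, 11.4000, -6.5000, 2.6000
Numerator Σ_{t=1}^{5}(x_t−x̄)(x_{t+2}−x̄) = 54.0500
Denominator Σ(x_t−x̄)² = 214.2800
r_2 = 54.0500 / 214.2800 = 0.252

0.252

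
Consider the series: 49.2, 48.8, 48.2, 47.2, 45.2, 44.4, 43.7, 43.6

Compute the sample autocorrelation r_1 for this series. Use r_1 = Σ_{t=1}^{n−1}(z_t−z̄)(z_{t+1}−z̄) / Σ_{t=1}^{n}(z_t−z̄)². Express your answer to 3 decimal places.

0.705

Mean z̄ = (49.2 + 48.8 + 48.2 + 47.2 + 45.2 + 44.4 + 43.7 + 43.6)/8 = 46.2875
Deviations from mean: 2.9125, 2.5125, 1.9125, 0.9125, -1.0875, -1.8875, -2.5875, -2.6875
Numerator Σ_{t=1}^{7}(z_t−z̄)(z_{t+1}−z̄) = 26.7661
Denominator Σ(z_t−z̄)² = 37.9488
r_1 = 26.7661 / 37.9488 = 0.705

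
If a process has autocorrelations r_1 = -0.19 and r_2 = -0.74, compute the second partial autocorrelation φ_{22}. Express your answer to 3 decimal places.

-0.805

φ_{22} = (r_2 − r_1²) / (1 − r_1²)
r_1² = (-0.19)² = 0.0361
Numerator = -0.74 − 0.0361 = -0.7761; denominator = 1 − 0.0361 = 0.9639
φ_{22} = -0.7761 / 0.9639 = -0.805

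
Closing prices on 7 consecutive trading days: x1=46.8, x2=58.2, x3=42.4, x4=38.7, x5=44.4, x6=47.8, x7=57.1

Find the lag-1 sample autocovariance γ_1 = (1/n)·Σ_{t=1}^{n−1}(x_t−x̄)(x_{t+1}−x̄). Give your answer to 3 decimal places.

2.052

Mean x̄ = (46.8 + 58.2 + 42.4 + 38.7 + 44.4 + 47.8 + 57.1)/7 = 47.9143
Deviations: -1.1143, 10.2857, -5.5143, -9.2143, -3.5143, -0.1143, 9.1857
Σ_{t=1}^{6}(x_t−x̄)(x_{t+1}−x̄) = 14.3641
γ_1 = 14.3641 / 7 = 2.052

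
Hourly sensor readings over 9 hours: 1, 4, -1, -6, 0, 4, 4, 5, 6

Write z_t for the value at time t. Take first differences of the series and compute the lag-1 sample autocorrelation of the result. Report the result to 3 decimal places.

First differences Δz: 3, -5, -5, 6, 4, 0, 1, 1
Mean of differences = 0.6250
Numerator Σ(Δz_t−Δz̄)(Δz_{t+1}−Δz̄) = 3.9844
Denominator Σ(Δz_t−Δz̄)² = 109.8750
r_1(Δz) = 3.9844 / 109.8750 = 0.036

0.036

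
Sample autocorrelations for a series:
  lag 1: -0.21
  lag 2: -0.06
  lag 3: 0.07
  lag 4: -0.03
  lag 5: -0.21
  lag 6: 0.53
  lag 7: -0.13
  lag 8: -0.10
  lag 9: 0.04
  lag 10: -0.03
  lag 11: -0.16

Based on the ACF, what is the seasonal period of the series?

6

The largest autocorrelation is r_6 = 0.53; the remaining lags stay at or below 0.07.
The dominant spike at lag 6 indicates a seasonal period of 6.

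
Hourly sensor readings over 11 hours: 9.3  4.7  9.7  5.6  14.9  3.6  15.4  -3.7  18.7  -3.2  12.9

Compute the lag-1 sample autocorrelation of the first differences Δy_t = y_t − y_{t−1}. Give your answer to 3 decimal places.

-0.898

First differences Δy: -4.6, 5.0, -4.1, 9.3, -11.3, 11.8, -19.1, 22.4, -21.9, 16.1
Mean of differences = 0.3600
Numerator Σ(Δy_t−Δȳ)(Δy_{t+1}−Δȳ) = -1813.7156
Denominator Σ(Δy_t−Δȳ)² = 2020.4840
r_1(Δy) = -1813.7156 / 2020.4840 = -0.898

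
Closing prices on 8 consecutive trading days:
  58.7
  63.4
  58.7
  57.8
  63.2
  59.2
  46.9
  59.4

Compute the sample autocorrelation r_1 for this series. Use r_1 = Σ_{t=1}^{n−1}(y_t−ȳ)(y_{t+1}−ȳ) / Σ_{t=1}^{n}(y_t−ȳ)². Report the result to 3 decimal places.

-0.093

Mean ȳ = (58.7 + 63.4 + 58.7 + 57.8 + 63.2 + 59.2 + 46.9 + 59.4)/8 = 58.4125
Deviations from mean: 0.2875, 4.9875, 0.2875, -0.6125, 4.7875, 0.7875, -11.5125, 0.9875
Σ(y_t−ȳ)(y_{t+1}−ȳ) = (1.4339) + (1.4339) + (-0.1761) + (-2.9323) + (3.7702) + (-9.0661) + (-11.3686) = -16.9052
Denominator Σ(y_t−ȳ)² = 182.4688
r_1 = -16.9052 / 182.4688 = -0.093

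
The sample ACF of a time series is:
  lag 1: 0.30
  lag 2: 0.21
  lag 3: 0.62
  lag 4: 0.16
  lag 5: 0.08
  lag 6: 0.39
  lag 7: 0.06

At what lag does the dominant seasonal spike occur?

3

The largest autocorrelation is r_3 = 0.62, with a weaker echo at lag 6 (0.39); the remaining lags stay at or below 0.30. The elevated value at lag 1 (0.30), dropping to 0.21 at lag 2, reflects decaying short-term dependence rather than seasonality.
The dominant spike at lag 3 indicates a seasonal period of 3.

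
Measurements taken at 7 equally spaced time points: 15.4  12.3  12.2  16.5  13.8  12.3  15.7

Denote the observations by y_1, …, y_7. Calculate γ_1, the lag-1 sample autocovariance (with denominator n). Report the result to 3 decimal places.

Mean ȳ = (15.4 + 12.3 + 12.2 + 16.5 + 13.8 + 12.3 + 15.7)/7 = 14.0286
Deviations: 1.3714, -1.7286, -1.8286, 2.4714, -0.2286, -1.7286, 1.6714
Σ_{t=1}^{6}(y_t−ȳ)(y_{t+1}−ȳ) = -6.7880
γ_1 = -6.7880 / 7 = -0.970

-0.970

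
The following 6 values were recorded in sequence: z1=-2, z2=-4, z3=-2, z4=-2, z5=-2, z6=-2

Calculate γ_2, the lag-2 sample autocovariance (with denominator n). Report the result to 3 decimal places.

Mean z̄ = (-2 − 4 − 2 − 2 − 2 − 2)/6 = -2.3333
Σ_{t=1}^{4}(z_t−z̄)(z_{t+2}−z̄) = -0.2222
γ_2 = -0.2222 / 6 = -0.037

-0.037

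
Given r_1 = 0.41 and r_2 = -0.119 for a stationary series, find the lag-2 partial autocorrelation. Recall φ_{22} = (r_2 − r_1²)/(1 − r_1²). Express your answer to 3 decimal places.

φ_{22} = (r_2 − r_1²) / (1 − r_1²)
r_1² = (0.41)² = 0.1681
Numerator = -0.119 − 0.1681 = -0.2871; denominator = 1 − 0.1681 = 0.8319
φ_{22} = -0.2871 / 0.8319 = -0.345

-0.345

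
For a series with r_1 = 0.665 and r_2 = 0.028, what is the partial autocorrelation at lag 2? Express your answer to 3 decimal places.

φ_{22} = (r_2 − r_1²) / (1 − r_1²)
r_1² = (0.665)² = 0.442225
Numerator = 0.028 − 0.4422 = -0.4142; denominator = 1 − 0.4422 = 0.5578
φ_{22} = -0.4142 / 0.5578 = -0.743

-0.743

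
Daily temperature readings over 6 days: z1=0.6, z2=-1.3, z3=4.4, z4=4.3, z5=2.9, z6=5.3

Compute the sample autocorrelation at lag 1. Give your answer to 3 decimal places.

0.158

Mean z̄ = (0.6 − 1.3 + 4.4 + 4.3 + 2.9 + 5.3)/6 = 2.7000
Σ(z_t−z̄)(z_{t+1}−z̄) = (8.4000) + (-6.8000) + (2.7200) + (0.3200) + (0.5200) = 5.1600
Denominator Σ(z_t−z̄)² = 32.6600
r_1 = 5.1600 / 32.6600 = 0.158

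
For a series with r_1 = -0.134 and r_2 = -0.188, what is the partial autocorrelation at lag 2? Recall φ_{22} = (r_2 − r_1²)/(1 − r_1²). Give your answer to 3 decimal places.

φ_{22} = (r_2 − r_1²) / (1 − r_1²)
r_1² = (-0.134)² = 0.017956
Numerator = -0.188 − 0.0180 = -0.2060; denominator = 1 − 0.0180 = 0.9820
φ_{22} = -0.2060 / 0.9820 = -0.210

-0.210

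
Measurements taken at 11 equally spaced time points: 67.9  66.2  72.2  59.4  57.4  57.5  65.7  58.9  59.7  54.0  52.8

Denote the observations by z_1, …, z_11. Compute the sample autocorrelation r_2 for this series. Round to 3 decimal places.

0.117

Mean z̄ = (67.9 + 66.2 + 72.2 + 59.4 + 57.4 + 57.5 + 65.7 + 58.9 + 59.7 + 54.0 + 52.8)/11 = 61.0636
Numerator Σ_{t=1}^{9}(z_t−z̄)(z_{t+2}−z̄) = 43.6701
Denominator Σ(z_t−z̄)² = 372.2455
r_2 = 43.6701 / 372.2455 = 0.117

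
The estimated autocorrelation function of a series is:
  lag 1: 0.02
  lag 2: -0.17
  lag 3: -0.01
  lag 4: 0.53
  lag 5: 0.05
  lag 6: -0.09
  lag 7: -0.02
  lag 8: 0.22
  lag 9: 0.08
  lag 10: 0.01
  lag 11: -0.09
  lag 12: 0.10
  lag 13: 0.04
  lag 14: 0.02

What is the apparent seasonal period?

The largest autocorrelation is r_4 = 0.53, with a weaker echo at lag 8 (0.22); the remaining lags stay at or below 0.10.
The dominant spike at lag 4 indicates a seasonal period of 4.

4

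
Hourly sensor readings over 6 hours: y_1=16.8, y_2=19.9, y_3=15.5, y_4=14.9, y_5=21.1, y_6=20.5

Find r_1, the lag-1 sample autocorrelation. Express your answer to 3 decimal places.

Mean ȳ = (16.8 + 19.9 + 15.5 + 14.9 + 21.1 + 20.5)/6 = 18.1167
Σ(y_t−ȳ)(y_{t+1}−ȳ) = (-2.3481) + (-4.6664) + (8.4169) + (-9.5964) + (7.1103) = -1.0836
Denominator Σ(y_t−ȳ)² = 36.6883
r_1 = -1.0836 / 36.6883 = -0.030

-0.030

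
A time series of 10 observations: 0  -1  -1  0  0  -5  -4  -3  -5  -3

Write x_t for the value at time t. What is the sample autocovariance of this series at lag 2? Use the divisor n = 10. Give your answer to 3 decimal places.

Mean x̄ = (0 − 1 − 1 + 0 + 0 − 5 − 4 − 3 − 5 − 3)/10 = -2.2000
Σ_{t=1}^{8}(x_t−x̄)(x_{t+2}−x̄) = 5.7200
γ_2 = 5.7200 / 10 = 0.572

0.572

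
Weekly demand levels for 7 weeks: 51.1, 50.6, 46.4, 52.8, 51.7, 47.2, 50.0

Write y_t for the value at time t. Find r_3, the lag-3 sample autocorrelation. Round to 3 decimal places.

Mean ȳ = (51.1 + 50.6 + 46.4 + 52.8 + 51.7 + 47.2 + 50.0)/7 = 49.9714
Deviations from mean: 1.1286, 0.6286, -3.5714, 2.8286, 1.7286, -2.7714, 0.0286
Numerator Σ_{t=1}^{4}(y_t−ȳ)(y_{t+3}−ȳ) = 14.2576
Denominator Σ(y_t−ȳ)² = 33.0943
r_3 = 14.2576 / 33.0943 = 0.431

0.431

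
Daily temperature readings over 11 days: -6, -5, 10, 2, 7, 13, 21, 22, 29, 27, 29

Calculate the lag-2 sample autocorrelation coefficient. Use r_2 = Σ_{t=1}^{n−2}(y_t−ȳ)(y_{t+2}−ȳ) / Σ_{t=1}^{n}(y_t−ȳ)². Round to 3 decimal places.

Mean ȳ = (-6 − 5 + 10 + 2 + 7 + 13 + 21 + 22 + 29 + 27 + 29)/11 = 13.5455
Numerator Σ_{t=1}^{9}(y_t−ȳ)(y_{t+2}−ȳ) = 727.3140
Denominator Σ(y_t−ȳ)² = 1700.7273
r_2 = 727.3140 / 1700.7273 = 0.428

0.428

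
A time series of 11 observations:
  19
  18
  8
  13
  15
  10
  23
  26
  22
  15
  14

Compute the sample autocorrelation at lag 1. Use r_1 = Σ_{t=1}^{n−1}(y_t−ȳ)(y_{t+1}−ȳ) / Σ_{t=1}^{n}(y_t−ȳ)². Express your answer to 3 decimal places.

Mean ȳ = (19 + 18 + 8 + 13 + 15 + 10 + 23 + 26 + 22 + 15 + 14)/11 = 16.6364
Numerator Σ_{t=1}^{10}(y_t−ȳ)(y_{t+1}−ȳ) = 102.7769
Denominator Σ(y_t−ȳ)² = 308.5455
r_1 = 102.7769 / 308.5455 = 0.333

0.333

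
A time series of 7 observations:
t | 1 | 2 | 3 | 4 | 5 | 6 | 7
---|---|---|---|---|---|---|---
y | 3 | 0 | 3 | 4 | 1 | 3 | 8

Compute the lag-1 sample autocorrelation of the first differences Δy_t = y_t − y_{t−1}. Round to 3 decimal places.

-0.155

First differences Δy: -3, 3, 1, -3, 2, 5
Mean of differences = 0.8333
Numerator Σ(Δy_t−Δȳ)(Δy_{t+1}−Δȳ) = -8.1944
Denominator Σ(Δy_t−Δȳ)² = 52.8333
r_1(Δy) = -8.1944 / 52.8333 = -0.155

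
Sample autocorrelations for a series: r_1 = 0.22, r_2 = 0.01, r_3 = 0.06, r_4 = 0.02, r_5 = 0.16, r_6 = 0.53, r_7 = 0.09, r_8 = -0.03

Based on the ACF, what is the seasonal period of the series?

6

The largest autocorrelation is r_6 = 0.53; the remaining lags stay at or below 0.22. The elevated value at lag 1 (0.22), dropping to 0.01 at lag 2, reflects decaying short-term dependence rather than seasonality.
The dominant spike at lag 6 indicates a seasonal period of 6.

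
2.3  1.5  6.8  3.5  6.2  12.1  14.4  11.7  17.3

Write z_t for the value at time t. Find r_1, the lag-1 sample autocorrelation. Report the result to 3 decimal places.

Mean z̄ = (2.3 + 1.5 + 6.8 + 3.5 + 6.2 + 12.1 + 14.4 + 11.7 + 17.3)/9 = 8.4222
Numerator Σ_{t=1}^{8}(z_t−z̄)(z_{t+1}−z̄) = 135.0373
Denominator Σ(z_t−z̄)² = 256.0156
r_1 = 135.0373 / 256.0156 = 0.527

0.527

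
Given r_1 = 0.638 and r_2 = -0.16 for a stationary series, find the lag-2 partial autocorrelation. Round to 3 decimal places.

φ_{22} = (r_2 − r_1²) / (1 − r_1²)
r_1² = (0.638)² = 0.407044
Numerator = -0.16 − 0.4070 = -0.5670; denominator = 1 − 0.4070 = 0.5930
φ_{22} = -0.5670 / 0.5930 = -0.956

-0.956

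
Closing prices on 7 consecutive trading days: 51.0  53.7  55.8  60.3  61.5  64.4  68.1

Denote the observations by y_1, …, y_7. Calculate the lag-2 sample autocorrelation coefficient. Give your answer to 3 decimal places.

0.181

Mean ȳ = (51.0 + 53.7 + 55.8 + 60.3 + 61.5 + 64.4 + 68.1)/7 = 59.2571
Deviations from mean: -8.2571, -5.5571, -3.4571, 1.0429, 2.2429, 5.1429, 8.8429
Numerator Σ_{t=1}^{5}(y_t−ȳ)(y_{t+2}−ȳ) = 40.1935
Denominator Σ(y_t−ȳ)² = 221.7771
r_2 = 40.1935 / 221.7771 = 0.181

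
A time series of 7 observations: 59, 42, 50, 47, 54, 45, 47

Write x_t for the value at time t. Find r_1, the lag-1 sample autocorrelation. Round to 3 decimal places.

-0.503

Mean x̄ = (59 + 42 + 50 + 47 + 54 + 45 + 47)/7 = 49.1429
Deviations from mean: 9.8571, -7.1429, 0.8571, -2.1429, 4.8571, -4.1429, -2.1429
Numerator Σ_{t=1}^{6}(x_t−x̄)(x_{t+1}−x̄) = -100.0204
Denominator Σ(x_t−x̄)² = 198.8571
r_1 = -100.0204 / 198.8571 = -0.503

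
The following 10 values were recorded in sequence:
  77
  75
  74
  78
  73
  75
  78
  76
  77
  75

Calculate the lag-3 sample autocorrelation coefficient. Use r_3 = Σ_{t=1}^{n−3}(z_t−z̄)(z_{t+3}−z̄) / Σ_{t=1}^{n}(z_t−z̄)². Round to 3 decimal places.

Mean z̄ = (77 + 75 + 74 + 78 + 73 + 75 + 78 + 76 + 77 + 75)/10 = 75.8000
Σ(z_t−z̄)(z_{t+3}−z̄) = (2.6400) + (2.2400) + (1.4400) + (4.8400) + (-0.5600) + (-0.9600) + (-1.7600) = 7.8800
Denominator Σ(z_t−z̄)² = 25.6000
r_3 = 7.8800 / 25.6000 = 0.308

0.308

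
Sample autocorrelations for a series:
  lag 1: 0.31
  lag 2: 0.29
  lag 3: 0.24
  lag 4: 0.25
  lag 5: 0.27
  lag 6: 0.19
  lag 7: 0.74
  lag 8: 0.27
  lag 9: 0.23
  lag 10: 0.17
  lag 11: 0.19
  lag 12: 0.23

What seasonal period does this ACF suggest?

The largest autocorrelation is r_7 = 0.74; the remaining lags stay at or below 0.31. The elevated value at lag 1 (0.31), dropping to 0.29 at lag 2, reflects decaying short-term dependence rather than seasonality.
The dominant spike at lag 7 indicates a seasonal period of 7.

7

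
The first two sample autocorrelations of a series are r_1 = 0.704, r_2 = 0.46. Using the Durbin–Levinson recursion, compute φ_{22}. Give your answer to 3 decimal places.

-0.071

φ_{22} = (r_2 − r_1²) / (1 − r_1²)
r_1² = (0.704)² = 0.495616
Numerator = 0.46 − 0.4956 = -0.0356; denominator = 1 − 0.4956 = 0.5044
φ_{22} = -0.0356 / 0.5044 = -0.071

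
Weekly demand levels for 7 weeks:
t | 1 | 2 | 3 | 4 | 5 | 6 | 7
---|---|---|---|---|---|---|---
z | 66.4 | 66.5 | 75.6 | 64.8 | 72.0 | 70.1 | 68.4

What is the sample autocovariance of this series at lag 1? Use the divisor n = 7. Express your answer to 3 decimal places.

-6.879

Mean z̄ = (66.4 + 66.5 + 75.6 + 64.8 + 72.0 + 70.1 + 68.4)/7 = 69.1143
Deviations: -2.7143, -2.6143, 6.4857, -4.3143, 2.8857, 0.9857, -0.7143
Σ_{t=1}^{6}(z_t−z̄)(z_{t+1}−z̄) = -48.1502
γ_1 = -48.1502 / 7 = -6.879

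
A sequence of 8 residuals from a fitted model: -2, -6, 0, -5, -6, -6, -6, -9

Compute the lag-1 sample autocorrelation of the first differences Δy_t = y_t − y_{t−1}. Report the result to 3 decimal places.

First differences Δy: -4, 6, -5, -1, 0, 0, -3
Mean of differences = -1.0000
Numerator Σ(Δy_t−Δȳ)(Δy_{t+1}−Δȳ) = -50.0000
Denominator Σ(Δy_t−Δȳ)² = 80.0000
r_1(Δy) = -50.0000 / 80.0000 = -0.625

-0.625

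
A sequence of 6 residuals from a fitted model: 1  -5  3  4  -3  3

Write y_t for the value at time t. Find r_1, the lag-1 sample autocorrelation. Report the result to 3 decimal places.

-0.426

Mean ȳ = (1 − 5 + 3 + 4 − 3 + 3)/6 = 0.5000
Deviations from mean: 0.5000, -5.5000, 2.5000, 3.5000, -3.5000, 2.5000
Σ(y_t−ȳ)(y_{t+1}−ȳ) = (-2.7500) + (-13.7500) + (8.7500) + (-12.2500) + (-8.7500) = -28.7500
Denominator Σ(y_t−ȳ)² = 67.5000
r_1 = -28.7500 / 67.5000 = -0.426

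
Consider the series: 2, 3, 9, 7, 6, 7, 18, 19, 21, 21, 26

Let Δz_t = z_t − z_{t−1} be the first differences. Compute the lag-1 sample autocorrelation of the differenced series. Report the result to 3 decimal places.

-0.220

First differences Δz: 1, 6, -2, -1, 1, 11, 1, 2, 0, 5
Mean of differences = 2.4000
Numerator Σ(Δz_t−Δz̄)(Δz_{t+1}−Δz̄) = -29.9600
Denominator Σ(Δz_t−Δz̄)² = 136.4000
r_1(Δz) = -29.9600 / 136.4000 = -0.220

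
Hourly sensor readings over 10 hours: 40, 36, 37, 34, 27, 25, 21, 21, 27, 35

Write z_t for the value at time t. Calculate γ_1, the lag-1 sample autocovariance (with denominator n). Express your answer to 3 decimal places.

27.451

Mean z̄ = (40 + 36 + 37 + 34 + 27 + 25 + 21 + 21 + 27 + 35)/10 = 30.3000
Σ_{t=1}^{9}(z_t−z̄)(z_{t+1}−z̄) = 274.5100
γ_1 = 274.5100 / 10 = 27.451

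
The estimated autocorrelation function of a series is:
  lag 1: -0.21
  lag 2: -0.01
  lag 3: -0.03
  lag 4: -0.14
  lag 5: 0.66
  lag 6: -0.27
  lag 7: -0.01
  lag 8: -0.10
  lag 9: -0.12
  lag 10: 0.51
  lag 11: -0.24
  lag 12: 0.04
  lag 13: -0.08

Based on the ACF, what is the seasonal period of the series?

5

The largest autocorrelation is r_5 = 0.66, with a weaker echo at lag 10 (0.51); the remaining lags stay at or below 0.04.
The dominant spike at lag 5 indicates a seasonal period of 5.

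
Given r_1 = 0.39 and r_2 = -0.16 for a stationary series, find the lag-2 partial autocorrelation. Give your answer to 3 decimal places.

φ_{22} = (r_2 − r_1²) / (1 − r_1²)
r_1² = (0.39)² = 0.1521
Numerator = -0.16 − 0.1521 = -0.3121; denominator = 1 − 0.1521 = 0.8479
φ_{22} = -0.3121 / 0.8479 = -0.368

-0.368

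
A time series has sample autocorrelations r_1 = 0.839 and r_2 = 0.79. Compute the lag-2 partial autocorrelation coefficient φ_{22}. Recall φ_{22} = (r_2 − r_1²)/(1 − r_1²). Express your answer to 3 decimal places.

0.291

φ_{22} = (r_2 − r_1²) / (1 − r_1²)
r_1² = (0.839)² = 0.703921
Numerator = 0.79 − 0.7039 = 0.0861; denominator = 1 − 0.7039 = 0.2961
φ_{22} = 0.0861 / 0.2961 = 0.291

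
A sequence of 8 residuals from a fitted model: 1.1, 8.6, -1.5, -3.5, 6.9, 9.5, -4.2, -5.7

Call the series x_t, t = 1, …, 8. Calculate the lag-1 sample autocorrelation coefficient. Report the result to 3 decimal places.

Mean x̄ = (1.1 + 8.6 − 1.5 − 3.5 + 6.9 + 9.5 − 4.2 − 5.7)/8 = 1.4000
Numerator Σ_{t=1}^{7}(x_t−x̄)(x_{t+1}−x̄) = 3.1700
Denominator Σ(x_t−x̄)² = 261.9800
r_1 = 3.1700 / 261.9800 = 0.012

0.012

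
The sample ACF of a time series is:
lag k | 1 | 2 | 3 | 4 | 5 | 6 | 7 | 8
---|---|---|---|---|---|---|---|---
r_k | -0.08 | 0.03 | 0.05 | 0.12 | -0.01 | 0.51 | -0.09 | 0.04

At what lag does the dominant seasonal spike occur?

The largest autocorrelation is r_6 = 0.51; the remaining lags stay at or below 0.12.
The dominant spike at lag 6 indicates a seasonal period of 6.

6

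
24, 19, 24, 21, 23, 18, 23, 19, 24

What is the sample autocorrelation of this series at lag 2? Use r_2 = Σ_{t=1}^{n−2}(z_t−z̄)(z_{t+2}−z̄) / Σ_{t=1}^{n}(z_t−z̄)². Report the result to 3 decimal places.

0.572

Mean z̄ = (24 + 19 + 24 + 21 + 23 + 18 + 23 + 19 + 24)/9 = 21.6667
Σ(z_t−z̄)(z_{t+2}−z̄) = (5.4444) + (1.7778) + (3.1111) + (2.4444) + (1.7778) + (9.7778) + (3.1111) = 27.4444
Denominator Σ(z_t−z̄)² = 48.0000
r_2 = 27.4444 / 48.0000 = 0.572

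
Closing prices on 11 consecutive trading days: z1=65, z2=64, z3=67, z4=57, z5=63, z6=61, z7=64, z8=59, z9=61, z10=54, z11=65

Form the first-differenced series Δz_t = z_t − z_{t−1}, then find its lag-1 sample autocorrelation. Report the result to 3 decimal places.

-0.634

First differences Δz: -1, 3, -10, 6, -2, 3, -5, 2, -7, 11
Mean of differences = 0.0000
Numerator Σ(Δz_t−Δz̄)(Δz_{t+1}−Δz̄) = -227.0000
Denominator Σ(Δz_t−Δz̄)² = 358.0000
r_1(Δz) = -227.0000 / 358.0000 = -0.634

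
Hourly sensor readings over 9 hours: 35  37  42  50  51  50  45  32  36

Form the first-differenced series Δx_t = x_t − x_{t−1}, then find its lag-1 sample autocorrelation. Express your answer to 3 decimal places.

First differences Δx: 2, 5, 8, 1, -1, -5, -13, 4
Mean of differences = 0.1250
Numerator Σ(Δx_t−Δx̄)(Δx_{t+1}−Δx̄) = 75.6094
Denominator Σ(Δx_t−Δx̄)² = 304.8750
r_1(Δx) = 75.6094 / 304.8750 = 0.248

0.248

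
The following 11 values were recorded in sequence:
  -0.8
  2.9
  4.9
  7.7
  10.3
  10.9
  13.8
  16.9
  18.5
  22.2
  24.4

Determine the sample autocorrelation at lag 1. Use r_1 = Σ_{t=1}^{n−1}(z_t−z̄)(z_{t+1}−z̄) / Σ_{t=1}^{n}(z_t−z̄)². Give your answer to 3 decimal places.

0.699

Mean z̄ = (-0.8 + 2.9 + 4.9 + 7.7 + 10.3 + 10.9 + 13.8 + 16.9 + 18.5 + 22.2 + 24.4)/11 = 11.9727
Numerator Σ_{t=1}^{10}(z_t−z̄)(z_{t+1}−z̄) = 452.2720
Denominator Σ(z_t−z̄)² = 646.9418
r_1 = 452.2720 / 646.9418 = 0.699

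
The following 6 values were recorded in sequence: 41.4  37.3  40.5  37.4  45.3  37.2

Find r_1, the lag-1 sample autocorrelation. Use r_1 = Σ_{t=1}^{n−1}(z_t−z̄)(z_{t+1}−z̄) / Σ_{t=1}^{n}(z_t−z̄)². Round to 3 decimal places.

-0.672

Mean z̄ = (41.4 + 37.3 + 40.5 + 37.4 + 45.3 + 37.2)/6 = 39.8500
Deviations from mean: 1.5500, -2.5500, 0.6500, -2.4500, 5.4500, -2.6500
Numerator Σ_{t=1}^{5}(z_t−z̄)(z_{t+1}−z̄) = -34.9975
Denominator Σ(z_t−z̄)² = 52.0550
r_1 = -34.9975 / 52.0550 = -0.672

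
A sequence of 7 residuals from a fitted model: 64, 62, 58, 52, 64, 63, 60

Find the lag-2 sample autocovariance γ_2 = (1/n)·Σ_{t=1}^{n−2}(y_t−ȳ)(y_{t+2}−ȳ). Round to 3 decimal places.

Mean ȳ = (64 + 62 + 58 + 52 + 64 + 63 + 60)/7 = 60.4286
Deviations: 3.5714, 1.5714, -2.4286, -8.4286, 3.5714, 2.5714, -0.4286
Σ_{t=1}^{5}(y_t−ȳ)(y_{t+2}−ȳ) = -53.7959
γ_2 = -53.7959 / 7 = -7.685

-7.685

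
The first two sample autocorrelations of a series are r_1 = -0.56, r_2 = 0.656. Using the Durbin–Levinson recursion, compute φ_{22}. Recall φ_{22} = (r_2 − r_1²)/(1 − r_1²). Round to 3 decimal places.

φ_{22} = (r_2 − r_1²) / (1 − r_1²)
r_1² = (-0.56)² = 0.3136
Numerator = 0.656 − 0.3136 = 0.3424; denominator = 1 − 0.3136 = 0.6864
φ_{22} = 0.3424 / 0.6864 = 0.499

0.499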